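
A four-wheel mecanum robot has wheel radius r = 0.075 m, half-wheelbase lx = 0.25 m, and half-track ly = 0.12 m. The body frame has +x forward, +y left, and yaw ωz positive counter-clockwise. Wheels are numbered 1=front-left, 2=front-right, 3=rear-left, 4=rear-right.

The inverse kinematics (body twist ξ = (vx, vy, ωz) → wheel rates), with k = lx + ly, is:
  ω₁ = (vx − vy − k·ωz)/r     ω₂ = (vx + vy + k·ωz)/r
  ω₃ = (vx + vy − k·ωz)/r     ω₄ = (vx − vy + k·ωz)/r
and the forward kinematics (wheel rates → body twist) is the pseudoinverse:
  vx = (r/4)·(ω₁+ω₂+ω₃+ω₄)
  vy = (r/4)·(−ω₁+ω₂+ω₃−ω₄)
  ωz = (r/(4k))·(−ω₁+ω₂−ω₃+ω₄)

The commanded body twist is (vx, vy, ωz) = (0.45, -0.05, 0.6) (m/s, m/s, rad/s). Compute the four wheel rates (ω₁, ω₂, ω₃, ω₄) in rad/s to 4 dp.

k = lx + ly = 0.25 + 0.12 = 0.3700;  k·ωz = 0.3700·0.6 = 0.2220
ω₁ (FL) = (vx − vy − k·ωz)/r = 0.2780/0.075 = 3.7067
ω₂ (FR) = (vx + vy + k·ωz)/r = 0.6220/0.075 = 8.2933
ω₃ (RL) = (vx + vy − k·ωz)/r = 0.1780/0.075 = 2.3733
ω₄ (RR) = (vx − vy + k·ωz)/r = 0.7220/0.075 = 9.6267

(3.7067, 8.2933, 2.3733, 9.6267)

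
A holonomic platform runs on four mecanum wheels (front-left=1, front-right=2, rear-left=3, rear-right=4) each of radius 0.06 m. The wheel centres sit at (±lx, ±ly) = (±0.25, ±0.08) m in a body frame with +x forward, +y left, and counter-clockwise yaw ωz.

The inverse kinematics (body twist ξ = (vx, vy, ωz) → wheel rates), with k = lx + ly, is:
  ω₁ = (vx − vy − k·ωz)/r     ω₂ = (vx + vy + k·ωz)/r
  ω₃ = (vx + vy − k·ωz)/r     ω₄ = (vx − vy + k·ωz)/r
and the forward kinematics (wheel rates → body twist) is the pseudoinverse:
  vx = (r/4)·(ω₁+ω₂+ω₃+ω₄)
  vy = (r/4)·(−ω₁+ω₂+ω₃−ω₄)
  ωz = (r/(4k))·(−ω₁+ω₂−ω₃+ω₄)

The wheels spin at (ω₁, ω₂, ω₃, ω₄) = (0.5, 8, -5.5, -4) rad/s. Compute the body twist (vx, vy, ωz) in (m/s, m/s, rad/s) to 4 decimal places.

(-0.0150, 0.0900, 0.4091)

k = lx + ly = 0.25 + 0.08 = 0.3300
ω₁+ω₂+ω₃+ω₄ = -1.0000  →  vx = (0.06/4)·-1.0000 = -0.0150
−ω₁+ω₂+ω₃−ω₄ = 6.0000  →  vy = (0.06/4)·6.0000 = 0.0900
−ω₁+ω₂−ω₃+ω₄ = 9.0000  →  ωz = (0.06/1.3200)·9.0000 = 0.4091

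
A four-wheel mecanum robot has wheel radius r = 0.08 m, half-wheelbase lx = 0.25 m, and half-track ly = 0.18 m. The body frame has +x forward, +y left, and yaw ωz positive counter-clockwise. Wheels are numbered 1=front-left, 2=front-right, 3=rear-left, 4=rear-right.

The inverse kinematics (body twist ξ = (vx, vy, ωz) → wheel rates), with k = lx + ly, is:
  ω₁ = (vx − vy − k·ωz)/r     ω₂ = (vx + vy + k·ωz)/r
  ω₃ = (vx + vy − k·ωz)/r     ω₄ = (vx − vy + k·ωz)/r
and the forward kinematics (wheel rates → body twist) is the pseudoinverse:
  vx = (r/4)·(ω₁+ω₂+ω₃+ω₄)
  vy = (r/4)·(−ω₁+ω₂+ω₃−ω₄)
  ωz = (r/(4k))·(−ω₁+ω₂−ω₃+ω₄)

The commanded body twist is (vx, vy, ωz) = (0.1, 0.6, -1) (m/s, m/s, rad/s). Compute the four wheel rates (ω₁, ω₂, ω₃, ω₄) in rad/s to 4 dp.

k = lx + ly = 0.25 + 0.18 = 0.4300;  k·ωz = 0.4300·-1 = -0.4300
ω₁ (FL) = (vx − vy − k·ωz)/r = -0.0700/0.08 = -0.8750
ω₂ (FR) = (vx + vy + k·ωz)/r = 0.2700/0.08 = 3.3750
ω₃ (RL) = (vx + vy − k·ωz)/r = 1.1300/0.08 = 14.1250
ω₄ (RR) = (vx − vy + k·ωz)/r = -0.9300/0.08 = -11.6250

(-0.8750, 3.3750, 14.1250, -11.6250)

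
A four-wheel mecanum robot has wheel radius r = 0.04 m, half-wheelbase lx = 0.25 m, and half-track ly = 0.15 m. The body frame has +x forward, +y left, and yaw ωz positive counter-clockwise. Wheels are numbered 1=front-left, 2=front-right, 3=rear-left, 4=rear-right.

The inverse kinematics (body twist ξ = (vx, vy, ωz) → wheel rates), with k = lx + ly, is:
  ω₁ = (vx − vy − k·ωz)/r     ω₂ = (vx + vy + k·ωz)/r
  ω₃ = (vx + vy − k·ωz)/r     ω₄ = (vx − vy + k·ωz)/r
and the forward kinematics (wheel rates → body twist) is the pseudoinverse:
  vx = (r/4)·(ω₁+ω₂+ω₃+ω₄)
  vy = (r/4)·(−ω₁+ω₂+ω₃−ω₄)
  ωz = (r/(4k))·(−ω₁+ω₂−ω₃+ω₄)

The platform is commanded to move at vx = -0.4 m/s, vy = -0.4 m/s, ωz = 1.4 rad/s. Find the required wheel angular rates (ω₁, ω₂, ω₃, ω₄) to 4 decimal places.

k = lx + ly = 0.25 + 0.15 = 0.4000;  k·ωz = 0.4000·1.4 = 0.5600
ω₁ (FL) = (vx − vy − k·ωz)/r = -0.5600/0.04 = -14.0000
ω₂ (FR) = (vx + vy + k·ωz)/r = -0.2400/0.04 = -6.0000
ω₃ (RL) = (vx + vy − k·ωz)/r = -1.3600/0.04 = -34.0000
ω₄ (RR) = (vx − vy + k·ωz)/r = 0.5600/0.04 = 14.0000

(-14.0000, -6.0000, -34.0000, 14.0000)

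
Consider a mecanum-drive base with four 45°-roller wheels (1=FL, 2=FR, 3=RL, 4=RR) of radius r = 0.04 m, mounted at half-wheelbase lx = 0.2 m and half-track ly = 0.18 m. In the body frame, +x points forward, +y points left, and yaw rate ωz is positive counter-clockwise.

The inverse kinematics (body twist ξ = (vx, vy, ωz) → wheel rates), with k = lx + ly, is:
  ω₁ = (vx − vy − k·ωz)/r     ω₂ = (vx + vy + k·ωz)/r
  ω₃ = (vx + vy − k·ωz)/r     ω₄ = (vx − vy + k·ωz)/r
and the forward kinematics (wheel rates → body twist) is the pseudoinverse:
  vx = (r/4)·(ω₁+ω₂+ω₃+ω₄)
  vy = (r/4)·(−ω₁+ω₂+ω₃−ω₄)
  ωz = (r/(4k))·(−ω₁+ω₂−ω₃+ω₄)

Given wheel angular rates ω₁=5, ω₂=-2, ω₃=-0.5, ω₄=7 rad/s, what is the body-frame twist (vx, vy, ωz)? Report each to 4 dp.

k = lx + ly = 0.2 + 0.18 = 0.3800
ω₁+ω₂+ω₃+ω₄ = 9.5000  →  vx = (0.04/4)·9.5000 = 0.0950
−ω₁+ω₂+ω₃−ω₄ = -14.5000  →  vy = (0.04/4)·-14.5000 = -0.1450
−ω₁+ω₂−ω₃+ω₄ = 0.5000  →  ωz = (0.04/1.5200)·0.5000 = 0.0132

(0.0950, -0.1450, 0.0132)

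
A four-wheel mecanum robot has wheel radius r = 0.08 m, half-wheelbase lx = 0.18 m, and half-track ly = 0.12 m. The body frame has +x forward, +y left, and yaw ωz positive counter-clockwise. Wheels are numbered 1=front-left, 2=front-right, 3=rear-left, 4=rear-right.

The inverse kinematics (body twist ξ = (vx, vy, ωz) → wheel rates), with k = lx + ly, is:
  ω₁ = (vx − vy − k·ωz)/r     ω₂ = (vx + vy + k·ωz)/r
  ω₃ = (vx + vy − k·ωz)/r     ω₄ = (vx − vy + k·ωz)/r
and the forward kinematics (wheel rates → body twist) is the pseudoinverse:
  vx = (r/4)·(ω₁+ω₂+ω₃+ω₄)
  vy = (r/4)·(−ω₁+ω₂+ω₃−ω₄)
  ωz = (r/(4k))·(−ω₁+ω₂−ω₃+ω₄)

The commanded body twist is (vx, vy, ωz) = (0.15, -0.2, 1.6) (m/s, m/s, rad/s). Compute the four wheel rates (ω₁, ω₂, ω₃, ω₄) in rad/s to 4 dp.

k = lx + ly = 0.18 + 0.12 = 0.3000;  k·ωz = 0.3000·1.6 = 0.4800
ω₁ (FL) = (vx − vy − k·ωz)/r = -0.1300/0.08 = -1.6250
ω₂ (FR) = (vx + vy + k·ωz)/r = 0.4300/0.08 = 5.3750
ω₃ (RL) = (vx + vy − k·ωz)/r = -0.5300/0.08 = -6.6250
ω₄ (RR) = (vx − vy + k·ωz)/r = 0.8300/0.08 = 10.3750

(-1.6250, 5.3750, -6.6250, 10.3750)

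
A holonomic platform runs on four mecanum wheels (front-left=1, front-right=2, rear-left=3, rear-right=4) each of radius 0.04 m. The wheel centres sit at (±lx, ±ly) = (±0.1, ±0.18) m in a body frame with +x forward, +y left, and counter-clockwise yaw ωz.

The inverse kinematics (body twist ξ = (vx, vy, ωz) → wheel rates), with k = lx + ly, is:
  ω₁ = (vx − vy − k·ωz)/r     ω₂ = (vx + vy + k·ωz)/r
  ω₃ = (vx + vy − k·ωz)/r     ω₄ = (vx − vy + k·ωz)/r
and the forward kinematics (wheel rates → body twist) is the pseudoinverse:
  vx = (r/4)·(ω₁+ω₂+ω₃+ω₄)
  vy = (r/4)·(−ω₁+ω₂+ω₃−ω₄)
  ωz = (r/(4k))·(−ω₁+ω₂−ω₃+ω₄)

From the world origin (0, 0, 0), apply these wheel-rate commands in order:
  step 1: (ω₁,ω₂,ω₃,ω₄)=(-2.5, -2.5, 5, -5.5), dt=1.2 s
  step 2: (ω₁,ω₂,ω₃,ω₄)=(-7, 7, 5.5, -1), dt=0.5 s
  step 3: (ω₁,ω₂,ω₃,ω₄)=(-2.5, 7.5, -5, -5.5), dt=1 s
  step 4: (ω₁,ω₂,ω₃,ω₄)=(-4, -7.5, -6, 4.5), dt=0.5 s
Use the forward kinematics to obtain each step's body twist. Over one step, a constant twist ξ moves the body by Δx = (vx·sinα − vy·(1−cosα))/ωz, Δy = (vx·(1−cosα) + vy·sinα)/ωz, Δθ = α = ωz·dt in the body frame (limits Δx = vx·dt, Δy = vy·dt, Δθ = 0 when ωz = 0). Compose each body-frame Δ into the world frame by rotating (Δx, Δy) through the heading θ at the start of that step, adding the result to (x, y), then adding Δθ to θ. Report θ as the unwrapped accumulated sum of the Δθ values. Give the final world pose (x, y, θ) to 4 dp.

(-0.0744, 0.2591, 0.1482)

step 1: ξ=(vx,vy,ωz)=(-0.0550, 0.1050, -0.3750), dt=1.2 → body Δ=(-0.0359, 0.1364, -0.4500) → world pose (-0.0359, 0.1364, -0.4500)
step 2: ξ=(vx,vy,ωz)=(0.0450, 0.2050, 0.2679), dt=0.5 → body Δ=(0.0156, 0.1037, 0.1339) → world pose (0.0232, 0.2230, -0.3161)
step 3: ξ=(vx,vy,ωz)=(-0.0550, 0.1050, 0.3393), dt=1.0 → body Δ=(-0.0716, 0.0938, 0.3393) → world pose (-0.0157, 0.3344, 0.0232)
step 4: ξ=(vx,vy,ωz)=(-0.1300, -0.1400, 0.2500), dt=0.5 → body Δ=(-0.0605, -0.0739, 0.1250) → world pose (-0.0744, 0.2591, 0.1482)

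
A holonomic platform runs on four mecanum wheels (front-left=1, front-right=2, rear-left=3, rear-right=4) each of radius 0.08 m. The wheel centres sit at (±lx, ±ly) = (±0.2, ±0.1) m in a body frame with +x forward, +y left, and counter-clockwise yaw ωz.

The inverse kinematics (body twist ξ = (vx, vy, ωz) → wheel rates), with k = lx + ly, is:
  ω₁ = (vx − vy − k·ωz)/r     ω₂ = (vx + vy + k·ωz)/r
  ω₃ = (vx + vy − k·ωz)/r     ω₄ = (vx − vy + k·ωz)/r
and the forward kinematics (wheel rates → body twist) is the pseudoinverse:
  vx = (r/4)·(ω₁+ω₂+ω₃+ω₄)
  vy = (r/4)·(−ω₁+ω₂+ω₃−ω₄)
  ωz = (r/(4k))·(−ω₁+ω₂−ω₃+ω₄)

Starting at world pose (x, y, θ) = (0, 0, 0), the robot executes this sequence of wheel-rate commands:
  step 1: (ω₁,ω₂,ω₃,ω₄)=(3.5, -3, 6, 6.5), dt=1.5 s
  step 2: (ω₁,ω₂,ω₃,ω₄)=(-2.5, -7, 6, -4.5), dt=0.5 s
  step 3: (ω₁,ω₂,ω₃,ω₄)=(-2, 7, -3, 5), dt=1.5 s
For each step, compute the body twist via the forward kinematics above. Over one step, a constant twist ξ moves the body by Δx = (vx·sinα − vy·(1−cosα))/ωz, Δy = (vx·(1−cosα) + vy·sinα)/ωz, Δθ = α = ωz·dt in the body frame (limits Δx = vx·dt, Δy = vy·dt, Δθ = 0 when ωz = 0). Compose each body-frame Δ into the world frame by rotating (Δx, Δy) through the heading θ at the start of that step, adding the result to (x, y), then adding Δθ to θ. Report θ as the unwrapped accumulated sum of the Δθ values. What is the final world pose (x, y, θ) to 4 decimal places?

(0.4846, -0.2327, 0.6000)

step 1: ξ=(vx,vy,ωz)=(0.2600, -0.1400, -0.4000), dt=1.5 → body Δ=(0.3059, -0.3112, -0.6000) → world pose (0.3059, -0.3112, -0.6000)
step 2: ξ=(vx,vy,ωz)=(-0.1600, 0.1200, -1.0000), dt=0.5 → body Δ=(-0.0620, 0.0771, -0.5000) → world pose (0.2982, -0.2125, -1.1000)
step 3: ξ=(vx,vy,ωz)=(0.1400, 0.0200, 1.1333), dt=1.5 → body Δ=(0.1026, 0.1569, 1.7000) → world pose (0.4846, -0.2327, 0.6000)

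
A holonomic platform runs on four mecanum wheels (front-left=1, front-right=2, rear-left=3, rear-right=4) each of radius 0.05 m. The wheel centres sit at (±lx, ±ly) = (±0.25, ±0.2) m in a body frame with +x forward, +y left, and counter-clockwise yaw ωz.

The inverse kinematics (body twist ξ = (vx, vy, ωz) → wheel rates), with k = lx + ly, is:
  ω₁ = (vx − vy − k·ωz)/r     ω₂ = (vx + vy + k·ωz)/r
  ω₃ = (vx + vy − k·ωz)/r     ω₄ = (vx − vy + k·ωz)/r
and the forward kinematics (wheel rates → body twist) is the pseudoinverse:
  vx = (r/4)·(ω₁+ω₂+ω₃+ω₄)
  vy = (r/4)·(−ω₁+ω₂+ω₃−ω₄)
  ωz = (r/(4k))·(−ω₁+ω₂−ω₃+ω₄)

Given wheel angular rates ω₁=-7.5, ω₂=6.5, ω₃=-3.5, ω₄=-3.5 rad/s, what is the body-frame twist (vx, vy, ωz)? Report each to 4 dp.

k = lx + ly = 0.25 + 0.2 = 0.4500
ω₁+ω₂+ω₃+ω₄ = -8.0000  →  vx = (0.05/4)·-8.0000 = -0.1000
−ω₁+ω₂+ω₃−ω₄ = 14.0000  →  vy = (0.05/4)·14.0000 = 0.1750
−ω₁+ω₂−ω₃+ω₄ = 14.0000  →  ωz = (0.05/1.8000)·14.0000 = 0.3889

(-0.1000, 0.1750, 0.3889)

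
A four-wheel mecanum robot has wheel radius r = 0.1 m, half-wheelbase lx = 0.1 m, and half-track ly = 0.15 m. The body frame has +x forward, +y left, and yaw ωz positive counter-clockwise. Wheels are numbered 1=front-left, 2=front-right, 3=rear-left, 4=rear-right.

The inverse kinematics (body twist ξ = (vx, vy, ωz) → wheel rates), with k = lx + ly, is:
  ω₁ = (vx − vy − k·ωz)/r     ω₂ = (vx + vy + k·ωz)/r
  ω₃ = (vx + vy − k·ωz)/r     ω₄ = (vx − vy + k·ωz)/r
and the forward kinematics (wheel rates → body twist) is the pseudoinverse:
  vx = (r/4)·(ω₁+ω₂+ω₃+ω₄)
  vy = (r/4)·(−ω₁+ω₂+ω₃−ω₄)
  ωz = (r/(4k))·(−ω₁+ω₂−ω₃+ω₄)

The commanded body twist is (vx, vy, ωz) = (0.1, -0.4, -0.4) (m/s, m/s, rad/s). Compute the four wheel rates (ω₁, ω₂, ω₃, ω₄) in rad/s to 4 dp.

(6.0000, -4.0000, -2.0000, 4.0000)

k = lx + ly = 0.1 + 0.15 = 0.2500;  k·ωz = 0.2500·-0.4 = -0.1000
ω₁ (FL) = (vx − vy − k·ωz)/r = 0.6000/0.1 = 6.0000
ω₂ (FR) = (vx + vy + k·ωz)/r = -0.4000/0.1 = -4.0000
ω₃ (RL) = (vx + vy − k·ωz)/r = -0.2000/0.1 = -2.0000
ω₄ (RR) = (vx − vy + k·ωz)/r = 0.4000/0.1 = 4.0000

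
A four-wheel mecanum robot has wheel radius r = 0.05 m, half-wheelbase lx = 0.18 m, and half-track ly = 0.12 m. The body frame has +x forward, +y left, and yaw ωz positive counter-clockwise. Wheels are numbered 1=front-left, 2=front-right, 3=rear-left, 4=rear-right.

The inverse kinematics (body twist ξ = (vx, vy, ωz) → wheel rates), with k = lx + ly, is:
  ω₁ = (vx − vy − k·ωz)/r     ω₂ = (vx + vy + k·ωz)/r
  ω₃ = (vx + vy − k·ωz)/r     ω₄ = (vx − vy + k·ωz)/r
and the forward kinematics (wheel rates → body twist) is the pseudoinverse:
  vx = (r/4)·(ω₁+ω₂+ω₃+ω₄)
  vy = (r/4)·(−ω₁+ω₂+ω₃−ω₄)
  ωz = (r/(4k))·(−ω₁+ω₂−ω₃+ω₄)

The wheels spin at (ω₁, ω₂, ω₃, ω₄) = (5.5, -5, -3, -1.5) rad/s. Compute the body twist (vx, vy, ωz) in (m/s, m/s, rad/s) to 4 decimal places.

(-0.0500, -0.1500, -0.3750)

k = lx + ly = 0.18 + 0.12 = 0.3000
ω₁+ω₂+ω₃+ω₄ = -4.0000  →  vx = (0.05/4)·-4.0000 = -0.0500
−ω₁+ω₂+ω₃−ω₄ = -12.0000  →  vy = (0.05/4)·-12.0000 = -0.1500
−ω₁+ω₂−ω₃+ω₄ = -9.0000  →  ωz = (0.05/1.2000)·-9.0000 = -0.3750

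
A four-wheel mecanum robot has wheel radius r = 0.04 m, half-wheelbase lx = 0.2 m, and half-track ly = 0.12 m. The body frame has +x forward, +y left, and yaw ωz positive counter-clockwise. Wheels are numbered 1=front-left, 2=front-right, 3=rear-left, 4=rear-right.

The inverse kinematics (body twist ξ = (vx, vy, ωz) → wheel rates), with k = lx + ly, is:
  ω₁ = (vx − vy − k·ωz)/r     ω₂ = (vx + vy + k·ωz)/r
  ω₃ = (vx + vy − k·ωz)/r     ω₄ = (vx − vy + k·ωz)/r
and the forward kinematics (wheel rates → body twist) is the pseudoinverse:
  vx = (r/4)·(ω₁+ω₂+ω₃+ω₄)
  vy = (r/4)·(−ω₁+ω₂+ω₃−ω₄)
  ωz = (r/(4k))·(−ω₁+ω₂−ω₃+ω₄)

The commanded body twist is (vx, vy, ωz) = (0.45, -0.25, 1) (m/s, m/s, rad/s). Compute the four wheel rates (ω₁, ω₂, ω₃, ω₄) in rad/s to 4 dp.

k = lx + ly = 0.2 + 0.12 = 0.3200;  k·ωz = 0.3200·1 = 0.3200
ω₁ (FL) = (vx − vy − k·ωz)/r = 0.3800/0.04 = 9.5000
ω₂ (FR) = (vx + vy + k·ωz)/r = 0.5200/0.04 = 13.0000
ω₃ (RL) = (vx + vy − k·ωz)/r = -0.1200/0.04 = -3.0000
ω₄ (RR) = (vx − vy + k·ωz)/r = 1.0200/0.04 = 25.5000

(9.5000, 13.0000, -3.0000, 25.5000)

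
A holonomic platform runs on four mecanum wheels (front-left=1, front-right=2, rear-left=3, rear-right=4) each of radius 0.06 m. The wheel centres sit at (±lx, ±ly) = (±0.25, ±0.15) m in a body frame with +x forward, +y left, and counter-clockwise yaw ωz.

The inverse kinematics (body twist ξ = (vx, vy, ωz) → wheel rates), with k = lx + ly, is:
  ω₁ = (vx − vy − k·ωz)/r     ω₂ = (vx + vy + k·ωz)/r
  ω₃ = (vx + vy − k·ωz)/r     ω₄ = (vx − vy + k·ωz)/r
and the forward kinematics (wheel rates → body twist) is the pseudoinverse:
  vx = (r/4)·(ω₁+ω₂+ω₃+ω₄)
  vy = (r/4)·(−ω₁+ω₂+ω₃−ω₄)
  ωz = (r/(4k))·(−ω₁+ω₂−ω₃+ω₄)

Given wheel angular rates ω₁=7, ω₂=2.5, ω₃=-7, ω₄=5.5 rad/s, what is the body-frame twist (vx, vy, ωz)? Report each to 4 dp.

k = lx + ly = 0.25 + 0.15 = 0.4000
ω₁+ω₂+ω₃+ω₄ = 8.0000  →  vx = (0.06/4)·8.0000 = 0.1200
−ω₁+ω₂+ω₃−ω₄ = -17.0000  →  vy = (0.06/4)·-17.0000 = -0.2550
−ω₁+ω₂−ω₃+ω₄ = 8.0000  →  ωz = (0.06/1.6000)·8.0000 = 0.3000

(0.1200, -0.2550, 0.3000)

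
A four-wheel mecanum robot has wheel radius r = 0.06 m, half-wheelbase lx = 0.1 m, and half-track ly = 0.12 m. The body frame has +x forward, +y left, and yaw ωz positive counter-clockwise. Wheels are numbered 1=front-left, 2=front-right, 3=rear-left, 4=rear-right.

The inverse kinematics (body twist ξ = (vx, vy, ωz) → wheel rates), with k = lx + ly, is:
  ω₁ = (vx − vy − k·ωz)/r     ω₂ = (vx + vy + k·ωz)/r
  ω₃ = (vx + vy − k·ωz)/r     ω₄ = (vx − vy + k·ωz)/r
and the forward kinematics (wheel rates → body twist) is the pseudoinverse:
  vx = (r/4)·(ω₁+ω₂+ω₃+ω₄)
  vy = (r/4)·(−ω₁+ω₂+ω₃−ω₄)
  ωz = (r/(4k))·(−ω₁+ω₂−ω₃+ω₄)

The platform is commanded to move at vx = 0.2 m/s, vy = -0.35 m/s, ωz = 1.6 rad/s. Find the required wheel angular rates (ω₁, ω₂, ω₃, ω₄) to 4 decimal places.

(3.3000, 3.3667, -8.3667, 15.0333)

k = lx + ly = 0.1 + 0.12 = 0.2200;  k·ωz = 0.2200·1.6 = 0.3520
ω₁ (FL) = (vx − vy − k·ωz)/r = 0.1980/0.06 = 3.3000
ω₂ (FR) = (vx + vy + k·ωz)/r = 0.2020/0.06 = 3.3667
ω₃ (RL) = (vx + vy − k·ωz)/r = -0.5020/0.06 = -8.3667
ω₄ (RR) = (vx − vy + k·ωz)/r = 0.9020/0.06 = 15.0333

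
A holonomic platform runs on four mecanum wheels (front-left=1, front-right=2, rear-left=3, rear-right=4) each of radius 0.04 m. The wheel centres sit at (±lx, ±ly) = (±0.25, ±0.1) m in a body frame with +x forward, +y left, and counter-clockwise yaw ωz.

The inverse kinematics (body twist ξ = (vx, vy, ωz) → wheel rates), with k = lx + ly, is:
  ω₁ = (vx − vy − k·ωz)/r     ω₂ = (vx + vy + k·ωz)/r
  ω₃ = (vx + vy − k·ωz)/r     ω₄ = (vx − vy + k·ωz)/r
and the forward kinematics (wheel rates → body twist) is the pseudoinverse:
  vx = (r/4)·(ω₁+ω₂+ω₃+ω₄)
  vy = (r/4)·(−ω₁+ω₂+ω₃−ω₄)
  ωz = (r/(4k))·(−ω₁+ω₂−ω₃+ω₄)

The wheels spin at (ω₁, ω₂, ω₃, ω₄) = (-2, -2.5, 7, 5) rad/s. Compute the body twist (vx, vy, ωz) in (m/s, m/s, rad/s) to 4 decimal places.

(0.0750, 0.0150, -0.0714)

k = lx + ly = 0.25 + 0.1 = 0.3500
ω₁+ω₂+ω₃+ω₄ = 7.5000  →  vx = (0.04/4)·7.5000 = 0.0750
−ω₁+ω₂+ω₃−ω₄ = 1.5000  →  vy = (0.04/4)·1.5000 = 0.0150
−ω₁+ω₂−ω₃+ω₄ = -2.5000  →  ωz = (0.04/1.4000)·-2.5000 = -0.0714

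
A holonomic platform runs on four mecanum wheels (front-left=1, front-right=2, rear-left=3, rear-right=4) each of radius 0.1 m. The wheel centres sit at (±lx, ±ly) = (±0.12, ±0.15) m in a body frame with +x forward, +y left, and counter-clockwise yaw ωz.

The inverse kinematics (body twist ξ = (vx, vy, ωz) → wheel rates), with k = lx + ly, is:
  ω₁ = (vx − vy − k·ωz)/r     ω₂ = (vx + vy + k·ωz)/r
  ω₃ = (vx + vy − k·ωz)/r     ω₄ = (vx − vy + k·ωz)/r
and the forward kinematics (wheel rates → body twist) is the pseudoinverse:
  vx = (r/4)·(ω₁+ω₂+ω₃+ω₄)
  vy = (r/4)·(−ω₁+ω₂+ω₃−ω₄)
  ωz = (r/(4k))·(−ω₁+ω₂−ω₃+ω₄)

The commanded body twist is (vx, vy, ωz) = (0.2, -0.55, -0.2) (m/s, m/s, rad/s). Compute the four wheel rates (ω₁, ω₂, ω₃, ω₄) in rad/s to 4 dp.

(8.0400, -4.0400, -2.9600, 6.9600)

k = lx + ly = 0.12 + 0.15 = 0.2700;  k·ωz = 0.2700·-0.2 = -0.0540
ω₁ (FL) = (vx − vy − k·ωz)/r = 0.8040/0.1 = 8.0400
ω₂ (FR) = (vx + vy + k·ωz)/r = -0.4040/0.1 = -4.0400
ω₃ (RL) = (vx + vy − k·ωz)/r = -0.2960/0.1 = -2.9600
ω₄ (RR) = (vx − vy + k·ωz)/r = 0.6960/0.1 = 6.9600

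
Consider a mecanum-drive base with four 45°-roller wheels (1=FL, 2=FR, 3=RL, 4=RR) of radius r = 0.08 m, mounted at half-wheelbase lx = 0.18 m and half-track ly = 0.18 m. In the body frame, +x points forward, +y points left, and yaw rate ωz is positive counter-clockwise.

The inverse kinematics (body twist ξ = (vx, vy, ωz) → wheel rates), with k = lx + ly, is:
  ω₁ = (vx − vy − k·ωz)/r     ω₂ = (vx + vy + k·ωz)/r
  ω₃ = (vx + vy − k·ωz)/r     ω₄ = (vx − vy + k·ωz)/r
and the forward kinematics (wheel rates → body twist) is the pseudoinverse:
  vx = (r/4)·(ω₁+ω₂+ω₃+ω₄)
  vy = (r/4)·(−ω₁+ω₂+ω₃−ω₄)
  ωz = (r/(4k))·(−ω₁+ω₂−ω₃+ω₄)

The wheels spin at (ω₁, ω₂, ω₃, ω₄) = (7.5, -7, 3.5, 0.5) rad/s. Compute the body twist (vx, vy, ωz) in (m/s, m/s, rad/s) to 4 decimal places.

(0.0900, -0.2300, -0.9722)

k = lx + ly = 0.18 + 0.18 = 0.3600
ω₁+ω₂+ω₃+ω₄ = 4.5000  →  vx = (0.08/4)·4.5000 = 0.0900
−ω₁+ω₂+ω₃−ω₄ = -11.5000  →  vy = (0.08/4)·-11.5000 = -0.2300
−ω₁+ω₂−ω₃+ω₄ = -17.5000  →  ωz = (0.08/1.4400)·-17.5000 = -0.9722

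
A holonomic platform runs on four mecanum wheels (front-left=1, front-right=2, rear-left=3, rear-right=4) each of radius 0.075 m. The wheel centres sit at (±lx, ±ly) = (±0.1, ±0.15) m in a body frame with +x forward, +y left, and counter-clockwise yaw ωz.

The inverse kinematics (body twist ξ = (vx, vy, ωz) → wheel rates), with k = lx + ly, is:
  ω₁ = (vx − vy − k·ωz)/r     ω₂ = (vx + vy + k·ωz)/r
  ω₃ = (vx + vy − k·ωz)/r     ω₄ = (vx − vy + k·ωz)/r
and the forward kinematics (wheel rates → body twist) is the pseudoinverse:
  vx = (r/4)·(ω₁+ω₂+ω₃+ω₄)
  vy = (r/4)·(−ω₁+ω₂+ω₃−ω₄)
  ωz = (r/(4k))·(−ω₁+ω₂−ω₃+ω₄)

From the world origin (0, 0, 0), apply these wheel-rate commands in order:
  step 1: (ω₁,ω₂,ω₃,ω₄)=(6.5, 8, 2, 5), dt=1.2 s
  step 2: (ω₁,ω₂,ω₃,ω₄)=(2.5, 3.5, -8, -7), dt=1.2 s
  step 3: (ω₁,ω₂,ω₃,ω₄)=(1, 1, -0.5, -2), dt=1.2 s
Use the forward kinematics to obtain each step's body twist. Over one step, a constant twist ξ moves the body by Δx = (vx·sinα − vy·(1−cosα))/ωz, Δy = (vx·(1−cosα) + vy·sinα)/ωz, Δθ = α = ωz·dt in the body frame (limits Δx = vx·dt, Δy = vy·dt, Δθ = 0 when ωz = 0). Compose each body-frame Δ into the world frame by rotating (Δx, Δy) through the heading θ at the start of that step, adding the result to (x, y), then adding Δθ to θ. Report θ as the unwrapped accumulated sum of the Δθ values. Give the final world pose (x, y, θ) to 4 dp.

(0.2730, -0.0085, 0.4500)

step 1: ξ=(vx,vy,ωz)=(0.4031, -0.0281, 0.3375), dt=1.2 → body Δ=(0.4774, 0.0638, 0.4050) → world pose (0.4774, 0.0638, 0.4050)
step 2: ξ=(vx,vy,ωz)=(-0.1688, 0.0000, 0.1500), dt=1.2 → body Δ=(-0.2014, -0.0182, 0.1800) → world pose (0.2994, -0.0323, 0.5850)
step 3: ξ=(vx,vy,ωz)=(-0.0094, 0.0281, -0.1125), dt=1.2 → body Δ=(-0.0089, 0.0344, -0.1350) → world pose (0.2730, -0.0085, 0.4500)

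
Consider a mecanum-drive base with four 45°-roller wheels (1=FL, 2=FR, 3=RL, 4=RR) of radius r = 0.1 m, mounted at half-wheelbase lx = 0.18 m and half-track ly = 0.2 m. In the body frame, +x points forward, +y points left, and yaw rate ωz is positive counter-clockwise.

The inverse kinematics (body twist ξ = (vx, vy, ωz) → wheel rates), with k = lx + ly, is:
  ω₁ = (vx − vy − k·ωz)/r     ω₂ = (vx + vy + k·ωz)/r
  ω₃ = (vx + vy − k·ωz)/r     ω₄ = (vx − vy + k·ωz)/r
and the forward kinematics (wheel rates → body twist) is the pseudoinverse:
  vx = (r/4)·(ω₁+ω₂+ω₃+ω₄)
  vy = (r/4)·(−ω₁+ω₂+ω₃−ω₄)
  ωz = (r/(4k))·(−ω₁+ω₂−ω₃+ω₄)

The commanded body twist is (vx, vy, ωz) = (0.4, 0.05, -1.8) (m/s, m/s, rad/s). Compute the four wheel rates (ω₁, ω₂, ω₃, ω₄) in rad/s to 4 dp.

(10.3400, -2.3400, 11.3400, -3.3400)

k = lx + ly = 0.18 + 0.2 = 0.3800;  k·ωz = 0.3800·-1.8 = -0.6840
ω₁ (FL) = (vx − vy − k·ωz)/r = 1.0340/0.1 = 10.3400
ω₂ (FR) = (vx + vy + k·ωz)/r = -0.2340/0.1 = -2.3400
ω₃ (RL) = (vx + vy − k·ωz)/r = 1.1340/0.1 = 11.3400
ω₄ (RR) = (vx − vy + k·ωz)/r = -0.3340/0.1 = -3.3400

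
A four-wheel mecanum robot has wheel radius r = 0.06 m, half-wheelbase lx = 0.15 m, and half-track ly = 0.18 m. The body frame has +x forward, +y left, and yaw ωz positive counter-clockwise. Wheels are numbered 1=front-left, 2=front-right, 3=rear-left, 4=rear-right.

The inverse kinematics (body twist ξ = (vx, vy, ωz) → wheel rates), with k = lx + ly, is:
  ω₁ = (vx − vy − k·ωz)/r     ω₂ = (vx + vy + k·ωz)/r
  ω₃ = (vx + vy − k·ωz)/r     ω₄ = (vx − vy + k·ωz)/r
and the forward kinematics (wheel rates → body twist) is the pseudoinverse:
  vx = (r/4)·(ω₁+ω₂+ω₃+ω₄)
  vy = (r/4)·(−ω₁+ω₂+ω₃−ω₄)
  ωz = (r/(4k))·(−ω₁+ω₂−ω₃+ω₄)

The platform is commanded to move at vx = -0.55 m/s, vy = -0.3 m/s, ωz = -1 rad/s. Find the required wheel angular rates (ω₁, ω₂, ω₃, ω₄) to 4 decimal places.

(1.3333, -19.6667, -8.6667, -9.6667)

k = lx + ly = 0.15 + 0.18 = 0.3300;  k·ωz = 0.3300·-1 = -0.3300
ω₁ (FL) = (vx − vy − k·ωz)/r = 0.0800/0.06 = 1.3333
ω₂ (FR) = (vx + vy + k·ωz)/r = -1.1800/0.06 = -19.6667
ω₃ (RL) = (vx + vy − k·ωz)/r = -0.5200/0.06 = -8.6667
ω₄ (RR) = (vx − vy + k·ωz)/r = -0.5800/0.06 = -9.6667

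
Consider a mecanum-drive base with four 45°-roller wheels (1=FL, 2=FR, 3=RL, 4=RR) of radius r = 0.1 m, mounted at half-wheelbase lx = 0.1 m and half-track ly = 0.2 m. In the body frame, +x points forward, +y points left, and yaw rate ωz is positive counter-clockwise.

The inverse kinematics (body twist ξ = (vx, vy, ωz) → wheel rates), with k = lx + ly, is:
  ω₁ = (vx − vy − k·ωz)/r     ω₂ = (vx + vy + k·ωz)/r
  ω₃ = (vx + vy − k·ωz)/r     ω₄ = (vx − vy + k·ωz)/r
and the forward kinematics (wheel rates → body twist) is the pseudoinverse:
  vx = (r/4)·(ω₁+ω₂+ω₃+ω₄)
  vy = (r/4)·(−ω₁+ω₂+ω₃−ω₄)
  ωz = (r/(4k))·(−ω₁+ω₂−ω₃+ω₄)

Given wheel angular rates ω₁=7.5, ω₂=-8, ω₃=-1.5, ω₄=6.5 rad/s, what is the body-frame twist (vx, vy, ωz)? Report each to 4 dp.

(0.1125, -0.5875, -0.6250)

k = lx + ly = 0.1 + 0.2 = 0.3000
ω₁+ω₂+ω₃+ω₄ = 4.5000  →  vx = (0.1/4)·4.5000 = 0.1125
−ω₁+ω₂+ω₃−ω₄ = -23.5000  →  vy = (0.1/4)·-23.5000 = -0.5875
−ω₁+ω₂−ω₃+ω₄ = -7.5000  →  ωz = (0.1/1.2000)·-7.5000 = -0.6250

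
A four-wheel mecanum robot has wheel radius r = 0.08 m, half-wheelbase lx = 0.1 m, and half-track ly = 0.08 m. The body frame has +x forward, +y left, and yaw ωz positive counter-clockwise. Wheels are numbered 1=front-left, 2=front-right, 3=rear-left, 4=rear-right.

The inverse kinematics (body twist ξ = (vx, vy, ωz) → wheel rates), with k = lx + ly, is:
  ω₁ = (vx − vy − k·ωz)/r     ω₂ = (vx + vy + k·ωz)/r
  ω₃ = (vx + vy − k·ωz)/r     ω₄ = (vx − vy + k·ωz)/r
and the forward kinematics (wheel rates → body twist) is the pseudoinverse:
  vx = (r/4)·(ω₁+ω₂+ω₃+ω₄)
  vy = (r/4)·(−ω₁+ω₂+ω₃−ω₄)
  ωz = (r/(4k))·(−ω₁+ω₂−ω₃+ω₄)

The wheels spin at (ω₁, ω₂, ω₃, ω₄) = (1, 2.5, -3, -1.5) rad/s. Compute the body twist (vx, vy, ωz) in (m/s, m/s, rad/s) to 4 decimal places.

k = lx + ly = 0.1 + 0.08 = 0.1800
ω₁+ω₂+ω₃+ω₄ = -1.0000  →  vx = (0.08/4)·-1.0000 = -0.0200
−ω₁+ω₂+ω₃−ω₄ = 0.0000  →  vy = (0.08/4)·0.0000 = 0.0000
−ω₁+ω₂−ω₃+ω₄ = 3.0000  →  ωz = (0.08/0.7200)·3.0000 = 0.3333

(-0.0200, 0.0000, 0.3333)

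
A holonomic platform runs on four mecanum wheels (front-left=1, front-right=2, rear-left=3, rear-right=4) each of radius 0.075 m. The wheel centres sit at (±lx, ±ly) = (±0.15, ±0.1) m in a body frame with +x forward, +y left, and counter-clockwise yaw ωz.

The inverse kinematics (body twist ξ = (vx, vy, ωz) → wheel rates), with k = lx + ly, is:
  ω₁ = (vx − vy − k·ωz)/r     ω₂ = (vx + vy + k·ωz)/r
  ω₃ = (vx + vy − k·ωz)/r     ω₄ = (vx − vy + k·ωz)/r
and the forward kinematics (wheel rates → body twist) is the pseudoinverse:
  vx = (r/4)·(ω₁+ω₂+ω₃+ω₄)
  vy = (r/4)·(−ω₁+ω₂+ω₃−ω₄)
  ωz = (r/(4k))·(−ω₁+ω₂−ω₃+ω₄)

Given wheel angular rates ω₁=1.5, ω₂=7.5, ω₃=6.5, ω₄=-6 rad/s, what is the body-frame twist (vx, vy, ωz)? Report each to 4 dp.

k = lx + ly = 0.15 + 0.1 = 0.2500
ω₁+ω₂+ω₃+ω₄ = 9.5000  →  vx = (0.075/4)·9.5000 = 0.1781
−ω₁+ω₂+ω₃−ω₄ = 18.5000  →  vy = (0.075/4)·18.5000 = 0.3469
−ω₁+ω₂−ω₃+ω₄ = -6.5000  →  ωz = (0.075/1.0000)·-6.5000 = -0.4875

(0.1781, 0.3469, -0.4875)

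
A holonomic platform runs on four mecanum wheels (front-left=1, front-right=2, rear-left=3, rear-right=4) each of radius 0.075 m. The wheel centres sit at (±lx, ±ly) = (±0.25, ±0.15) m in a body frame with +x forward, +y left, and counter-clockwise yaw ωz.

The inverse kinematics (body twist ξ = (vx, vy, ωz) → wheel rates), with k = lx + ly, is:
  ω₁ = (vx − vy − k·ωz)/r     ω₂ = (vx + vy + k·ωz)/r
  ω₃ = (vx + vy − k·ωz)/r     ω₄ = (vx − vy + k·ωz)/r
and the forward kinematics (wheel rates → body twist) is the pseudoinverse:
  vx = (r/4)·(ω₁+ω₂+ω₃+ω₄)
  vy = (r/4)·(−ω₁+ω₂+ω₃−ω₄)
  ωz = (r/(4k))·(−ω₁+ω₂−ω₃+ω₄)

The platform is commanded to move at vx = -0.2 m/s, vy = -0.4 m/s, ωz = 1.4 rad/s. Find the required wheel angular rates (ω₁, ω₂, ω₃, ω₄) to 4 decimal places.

(-4.8000, -0.5333, -15.4667, 10.1333)

k = lx + ly = 0.25 + 0.15 = 0.4000;  k·ωz = 0.4000·1.4 = 0.5600
ω₁ (FL) = (vx − vy − k·ωz)/r = -0.3600/0.075 = -4.8000
ω₂ (FR) = (vx + vy + k·ωz)/r = -0.0400/0.075 = -0.5333
ω₃ (RL) = (vx + vy − k·ωz)/r = -1.1600/0.075 = -15.4667
ω₄ (RR) = (vx − vy + k·ωz)/r = 0.7600/0.075 = 10.1333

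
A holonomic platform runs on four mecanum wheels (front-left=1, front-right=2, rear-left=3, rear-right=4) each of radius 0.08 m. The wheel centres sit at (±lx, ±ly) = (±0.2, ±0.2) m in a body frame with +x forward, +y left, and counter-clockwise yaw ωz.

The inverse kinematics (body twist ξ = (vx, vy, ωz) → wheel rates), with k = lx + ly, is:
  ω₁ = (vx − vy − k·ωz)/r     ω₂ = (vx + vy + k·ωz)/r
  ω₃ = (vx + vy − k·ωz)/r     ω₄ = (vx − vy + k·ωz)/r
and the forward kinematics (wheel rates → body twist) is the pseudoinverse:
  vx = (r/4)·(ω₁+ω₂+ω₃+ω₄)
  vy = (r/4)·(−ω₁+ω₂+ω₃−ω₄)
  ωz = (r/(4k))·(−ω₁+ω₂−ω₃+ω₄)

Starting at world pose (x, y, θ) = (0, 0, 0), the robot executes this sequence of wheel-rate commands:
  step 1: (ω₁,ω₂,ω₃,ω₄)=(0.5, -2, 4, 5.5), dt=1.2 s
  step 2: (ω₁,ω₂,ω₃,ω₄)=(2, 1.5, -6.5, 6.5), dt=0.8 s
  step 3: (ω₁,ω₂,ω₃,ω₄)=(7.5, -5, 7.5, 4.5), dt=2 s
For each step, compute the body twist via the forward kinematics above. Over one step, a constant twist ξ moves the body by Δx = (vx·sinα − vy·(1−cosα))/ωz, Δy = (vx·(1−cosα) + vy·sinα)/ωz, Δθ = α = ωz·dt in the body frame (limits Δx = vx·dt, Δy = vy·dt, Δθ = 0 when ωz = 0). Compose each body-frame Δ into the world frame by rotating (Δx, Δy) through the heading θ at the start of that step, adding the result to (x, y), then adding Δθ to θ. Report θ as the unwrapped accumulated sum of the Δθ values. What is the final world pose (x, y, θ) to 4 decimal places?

step 1: ξ=(vx,vy,ωz)=(0.1600, -0.0800, -0.0500), dt=1.2 → body Δ=(0.1890, -0.1017, -0.0600) → world pose (0.1890, -0.1017, -0.0600)
step 2: ξ=(vx,vy,ωz)=(0.0700, -0.2700, 0.6250), dt=0.8 → body Δ=(0.1066, -0.1934, 0.5000) → world pose (0.2838, -0.3011, 0.4400)
step 3: ξ=(vx,vy,ωz)=(0.2900, -0.1900, -0.7750), dt=2.0 → body Δ=(0.1340, -0.6115, -1.5500) → world pose (0.6655, -0.7973, -1.1100)

(0.6655, -0.7973, -1.1100)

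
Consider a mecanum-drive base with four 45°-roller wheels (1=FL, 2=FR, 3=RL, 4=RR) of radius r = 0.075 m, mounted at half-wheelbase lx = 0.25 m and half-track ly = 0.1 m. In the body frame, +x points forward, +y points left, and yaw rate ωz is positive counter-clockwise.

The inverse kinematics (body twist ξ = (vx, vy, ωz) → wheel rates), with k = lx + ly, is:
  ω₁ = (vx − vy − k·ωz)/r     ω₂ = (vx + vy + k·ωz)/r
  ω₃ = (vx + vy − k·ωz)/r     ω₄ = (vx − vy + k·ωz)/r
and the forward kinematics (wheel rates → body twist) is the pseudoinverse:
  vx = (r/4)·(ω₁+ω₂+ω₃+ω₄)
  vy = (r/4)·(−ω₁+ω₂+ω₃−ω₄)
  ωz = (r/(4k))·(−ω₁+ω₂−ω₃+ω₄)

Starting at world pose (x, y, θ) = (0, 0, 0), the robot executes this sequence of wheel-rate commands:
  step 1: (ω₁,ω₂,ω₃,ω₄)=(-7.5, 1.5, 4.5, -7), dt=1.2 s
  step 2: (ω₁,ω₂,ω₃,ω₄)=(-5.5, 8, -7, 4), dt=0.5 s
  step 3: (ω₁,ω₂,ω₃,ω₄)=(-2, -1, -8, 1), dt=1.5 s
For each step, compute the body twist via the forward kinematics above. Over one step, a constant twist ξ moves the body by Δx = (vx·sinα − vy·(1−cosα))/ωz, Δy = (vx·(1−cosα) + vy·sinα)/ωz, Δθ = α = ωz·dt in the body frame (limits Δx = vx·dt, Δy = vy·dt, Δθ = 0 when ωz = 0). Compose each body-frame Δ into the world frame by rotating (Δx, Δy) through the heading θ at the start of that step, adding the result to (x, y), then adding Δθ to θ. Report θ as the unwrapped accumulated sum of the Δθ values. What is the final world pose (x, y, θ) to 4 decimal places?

step 1: ξ=(vx,vy,ωz)=(-0.1594, 0.3844, -0.1339), dt=1.2 → body Δ=(-0.1534, 0.4746, -0.1607) → world pose (-0.1534, 0.4746, -0.1607)
step 2: ξ=(vx,vy,ωz)=(-0.0094, 0.0469, 1.3125), dt=0.5 → body Δ=(-0.0118, 0.0203, 0.6562) → world pose (-0.1618, 0.4965, 0.4955)
step 3: ξ=(vx,vy,ωz)=(-0.1875, -0.1500, 0.5357), dt=1.5 → body Δ=(-0.1663, -0.3086, 0.8036) → world pose (-0.1614, 0.1460, 1.2991)

(-0.1614, 0.1460, 1.2991)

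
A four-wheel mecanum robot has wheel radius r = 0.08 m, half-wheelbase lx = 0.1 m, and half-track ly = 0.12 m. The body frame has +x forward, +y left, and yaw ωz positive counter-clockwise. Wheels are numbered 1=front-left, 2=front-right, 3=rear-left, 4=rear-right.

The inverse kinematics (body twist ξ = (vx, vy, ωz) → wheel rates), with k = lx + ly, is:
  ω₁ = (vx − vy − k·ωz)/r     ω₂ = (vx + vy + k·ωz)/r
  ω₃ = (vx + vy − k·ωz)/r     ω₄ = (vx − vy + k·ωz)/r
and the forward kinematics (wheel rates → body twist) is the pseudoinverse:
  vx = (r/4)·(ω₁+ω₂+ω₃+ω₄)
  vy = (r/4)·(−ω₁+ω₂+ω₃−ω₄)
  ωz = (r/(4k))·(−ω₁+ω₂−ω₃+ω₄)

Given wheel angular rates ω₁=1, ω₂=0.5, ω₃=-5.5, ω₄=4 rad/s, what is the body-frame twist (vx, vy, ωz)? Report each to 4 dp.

k = lx + ly = 0.1 + 0.12 = 0.2200
ω₁+ω₂+ω₃+ω₄ = 0.0000  →  vx = (0.08/4)·0.0000 = 0.0000
−ω₁+ω₂+ω₃−ω₄ = -10.0000  →  vy = (0.08/4)·-10.0000 = -0.2000
−ω₁+ω₂−ω₃+ω₄ = 9.0000  →  ωz = (0.08/0.8800)·9.0000 = 0.8182

(0.0000, -0.2000, 0.8182)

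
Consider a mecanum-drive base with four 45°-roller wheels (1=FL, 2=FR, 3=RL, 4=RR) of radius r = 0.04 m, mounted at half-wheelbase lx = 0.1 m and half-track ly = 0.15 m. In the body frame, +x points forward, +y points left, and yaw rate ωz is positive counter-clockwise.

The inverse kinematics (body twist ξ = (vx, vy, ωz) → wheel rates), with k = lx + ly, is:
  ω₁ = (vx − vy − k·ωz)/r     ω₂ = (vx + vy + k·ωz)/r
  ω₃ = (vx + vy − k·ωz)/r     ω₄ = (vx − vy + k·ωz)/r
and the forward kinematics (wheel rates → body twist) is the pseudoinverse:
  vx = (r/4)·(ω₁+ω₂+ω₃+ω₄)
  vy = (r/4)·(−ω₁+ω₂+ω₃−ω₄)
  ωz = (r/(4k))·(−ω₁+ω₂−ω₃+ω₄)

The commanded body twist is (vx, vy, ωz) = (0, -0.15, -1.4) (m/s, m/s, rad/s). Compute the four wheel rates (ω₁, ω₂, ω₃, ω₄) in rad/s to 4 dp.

k = lx + ly = 0.1 + 0.15 = 0.2500;  k·ωz = 0.2500·-1.4 = -0.3500
ω₁ (FL) = (vx − vy − k·ωz)/r = 0.5000/0.04 = 12.5000
ω₂ (FR) = (vx + vy + k·ωz)/r = -0.5000/0.04 = -12.5000
ω₃ (RL) = (vx + vy − k·ωz)/r = 0.2000/0.04 = 5.0000
ω₄ (RR) = (vx − vy + k·ωz)/r = -0.2000/0.04 = -5.0000

(12.5000, -12.5000, 5.0000, -5.0000)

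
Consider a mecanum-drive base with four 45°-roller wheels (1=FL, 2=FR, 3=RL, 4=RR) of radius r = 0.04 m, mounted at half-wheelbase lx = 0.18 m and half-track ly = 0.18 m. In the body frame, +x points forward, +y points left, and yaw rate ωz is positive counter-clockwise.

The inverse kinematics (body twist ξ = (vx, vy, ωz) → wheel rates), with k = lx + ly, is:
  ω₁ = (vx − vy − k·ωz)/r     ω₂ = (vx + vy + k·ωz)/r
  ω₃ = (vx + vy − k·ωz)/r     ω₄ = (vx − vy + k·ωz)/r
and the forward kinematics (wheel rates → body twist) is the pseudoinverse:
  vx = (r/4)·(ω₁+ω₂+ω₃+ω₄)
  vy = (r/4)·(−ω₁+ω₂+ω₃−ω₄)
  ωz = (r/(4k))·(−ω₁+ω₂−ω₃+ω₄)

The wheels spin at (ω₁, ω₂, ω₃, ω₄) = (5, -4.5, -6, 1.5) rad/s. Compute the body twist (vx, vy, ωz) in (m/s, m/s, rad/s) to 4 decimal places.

k = lx + ly = 0.18 + 0.18 = 0.3600
ω₁+ω₂+ω₃+ω₄ = -4.0000  →  vx = (0.04/4)·-4.0000 = -0.0400
−ω₁+ω₂+ω₃−ω₄ = -17.0000  →  vy = (0.04/4)·-17.0000 = -0.1700
−ω₁+ω₂−ω₃+ω₄ = -2.0000  →  ωz = (0.04/1.4400)·-2.0000 = -0.0556

(-0.0400, -0.1700, -0.0556)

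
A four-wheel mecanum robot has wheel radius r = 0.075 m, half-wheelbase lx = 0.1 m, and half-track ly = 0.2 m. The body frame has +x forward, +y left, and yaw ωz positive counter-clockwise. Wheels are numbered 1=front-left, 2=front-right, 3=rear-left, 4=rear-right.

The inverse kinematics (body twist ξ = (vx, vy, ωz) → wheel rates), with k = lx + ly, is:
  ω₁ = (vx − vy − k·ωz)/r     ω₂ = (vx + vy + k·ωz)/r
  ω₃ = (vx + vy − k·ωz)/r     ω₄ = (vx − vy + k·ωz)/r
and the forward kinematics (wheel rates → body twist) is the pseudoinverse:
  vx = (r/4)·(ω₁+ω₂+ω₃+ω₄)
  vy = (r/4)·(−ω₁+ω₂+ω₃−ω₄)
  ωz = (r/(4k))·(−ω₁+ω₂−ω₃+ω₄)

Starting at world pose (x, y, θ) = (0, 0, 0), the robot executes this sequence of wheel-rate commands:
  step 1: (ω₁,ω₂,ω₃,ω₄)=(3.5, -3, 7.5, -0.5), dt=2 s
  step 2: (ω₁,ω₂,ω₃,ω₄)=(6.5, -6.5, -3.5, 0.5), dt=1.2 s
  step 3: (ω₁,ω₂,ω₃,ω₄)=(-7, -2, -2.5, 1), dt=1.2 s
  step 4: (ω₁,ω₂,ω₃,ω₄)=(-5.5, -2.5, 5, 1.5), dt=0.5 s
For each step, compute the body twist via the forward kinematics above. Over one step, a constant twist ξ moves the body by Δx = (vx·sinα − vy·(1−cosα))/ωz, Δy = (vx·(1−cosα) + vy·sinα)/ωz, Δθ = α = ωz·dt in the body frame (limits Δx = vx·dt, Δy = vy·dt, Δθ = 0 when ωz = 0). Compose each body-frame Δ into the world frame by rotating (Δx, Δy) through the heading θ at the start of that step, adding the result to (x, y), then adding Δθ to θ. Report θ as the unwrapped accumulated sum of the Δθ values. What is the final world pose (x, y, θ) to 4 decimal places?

(0.1319, 0.2682, -1.8656)

step 1: ξ=(vx,vy,ωz)=(0.1406, 0.0281, -0.9062), dt=2.0 → body Δ=(0.1891, -0.1622, -1.8125) → world pose (0.1891, -0.1622, -1.8125)
step 2: ξ=(vx,vy,ωz)=(-0.0563, -0.3187, -0.5625), dt=1.2 → body Δ=(-0.1868, -0.3322, -0.6750) → world pose (-0.0887, 0.0987, -2.4875)
step 3: ξ=(vx,vy,ωz)=(-0.1969, 0.0281, 0.5312), dt=1.2 → body Δ=(-0.2310, -0.0413, 0.6375) → world pose (0.0695, 0.2719, -1.8500)
step 4: ξ=(vx,vy,ωz)=(-0.0281, 0.1219, -0.0312), dt=0.5 → body Δ=(-0.0136, 0.0610, -0.0156) → world pose (0.1319, 0.2682, -1.8656)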